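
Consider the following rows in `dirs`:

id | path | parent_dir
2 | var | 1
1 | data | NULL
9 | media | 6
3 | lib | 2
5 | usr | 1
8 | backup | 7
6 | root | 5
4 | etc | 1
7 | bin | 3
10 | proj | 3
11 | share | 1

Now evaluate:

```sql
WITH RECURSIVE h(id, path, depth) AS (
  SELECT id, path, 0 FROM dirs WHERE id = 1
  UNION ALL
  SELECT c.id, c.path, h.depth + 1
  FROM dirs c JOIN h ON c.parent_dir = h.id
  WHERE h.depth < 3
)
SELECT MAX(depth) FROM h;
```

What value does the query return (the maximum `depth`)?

Base: id=1 (data) at depth 0.
Iteration 1: rows with parent_dir in {1} -> var (id 2, depth 1), etc (id 4, depth 1), usr (id 5, depth 1), share (id 11, depth 1).
Iteration 2: rows with parent_dir in {2,4,5,11} -> lib (id 3, depth 2), root (id 6, depth 2).
Iteration 3: rows with parent_dir in {3,6} -> bin (id 7, depth 3), media (id 9, depth 3), proj (id 10, depth 3).
Iteration 4: depth < 3 fails for all current rows; recursion stops.
depth values: 0, 1, 1, 1, 1, 2, 2, 3, 3, 3; the maximum is 3.

3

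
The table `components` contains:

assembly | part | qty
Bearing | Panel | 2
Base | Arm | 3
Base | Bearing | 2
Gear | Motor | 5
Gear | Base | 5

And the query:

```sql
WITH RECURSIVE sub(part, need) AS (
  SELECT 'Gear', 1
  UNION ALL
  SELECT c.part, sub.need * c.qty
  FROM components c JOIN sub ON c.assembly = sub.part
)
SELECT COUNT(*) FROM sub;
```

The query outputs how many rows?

6

Base: (Gear, need=1).
Iteration 1: components of {Gear} -> Base = 1*5 = 5, Motor = 1*5 = 5.
Iteration 2: components of {Base,Motor} -> Arm = 5*3 = 15, Bearing = 5*2 = 10.
Iteration 3: components of {Arm,Bearing} -> Panel = 10*2 = 20.
Iteration 4: no further components; recursion stops.
Total rows emitted: 6.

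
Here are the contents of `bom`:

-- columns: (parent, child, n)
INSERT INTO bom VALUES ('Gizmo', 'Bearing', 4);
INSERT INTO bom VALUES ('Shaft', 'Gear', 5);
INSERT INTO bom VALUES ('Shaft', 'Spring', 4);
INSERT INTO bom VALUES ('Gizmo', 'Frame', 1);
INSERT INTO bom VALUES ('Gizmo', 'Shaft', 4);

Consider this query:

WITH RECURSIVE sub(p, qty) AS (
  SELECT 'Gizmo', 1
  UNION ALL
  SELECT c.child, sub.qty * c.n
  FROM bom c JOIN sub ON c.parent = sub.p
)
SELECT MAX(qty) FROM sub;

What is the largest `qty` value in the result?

Base: (Gizmo, qty=1).
Iteration 1: components of {Gizmo} -> Bearing = 1*4 = 4, Frame = 1*1 = 1, Shaft = 1*4 = 4.
Iteration 2: components of {Bearing,Frame,Shaft} -> Gear = 4*5 = 20, Spring = 4*4 = 16.
Iteration 3: no further components; recursion stops.
qty values: 1, 4, 1, 4, 16, 20; the maximum is 20.

20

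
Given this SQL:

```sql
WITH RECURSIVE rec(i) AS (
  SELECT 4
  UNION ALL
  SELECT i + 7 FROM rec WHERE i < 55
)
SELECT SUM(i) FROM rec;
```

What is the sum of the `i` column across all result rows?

Base: i=4.
Iteration 1: 4 < 55 holds -> i = 4 + 7 = 11.
Iteration 2: 11 < 55 holds -> i = 11 + 7 = 18.
Iteration 3: 18 < 55 holds -> i = 18 + 7 = 25.
Iteration 4: 25 < 55 holds -> i = 25 + 7 = 32.
Iteration 5: 32 < 55 holds -> i = 32 + 7 = 39.
Iteration 6: 39 < 55 holds -> i = 39 + 7 = 46.
Iteration 7: 46 < 55 holds -> i = 46 + 7 = 53.
Iteration 8: 53 < 55 holds -> i = 53 + 7 = 60.
Iteration 9: 60 < 55 fails; recursion stops.
SUM(i) = 4 + 11 + 18 + 25 + 32 + 39 + 46 + 53 + 60 = 288.

288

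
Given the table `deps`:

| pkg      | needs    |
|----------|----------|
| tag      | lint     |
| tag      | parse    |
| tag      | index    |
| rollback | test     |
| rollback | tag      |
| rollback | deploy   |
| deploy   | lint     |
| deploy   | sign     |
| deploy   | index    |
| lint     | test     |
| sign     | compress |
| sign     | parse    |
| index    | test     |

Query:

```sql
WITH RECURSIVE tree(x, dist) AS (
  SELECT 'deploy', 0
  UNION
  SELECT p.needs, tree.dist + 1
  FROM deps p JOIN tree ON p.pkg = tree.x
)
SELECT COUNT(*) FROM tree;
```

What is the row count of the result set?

7

Base: (deploy, dist=0).
Iteration 1: edges from {deploy} -> (index, dist=1), (lint, dist=1), (sign, dist=1).
Iteration 2: edges from {index,lint,sign} -> (compress, dist=2), (parse, dist=2), (test, dist=2). [UNION drops 1 duplicate row(s)]
Iteration 3: no outgoing edges from {compress,parse,test}; recursion stops.
Total rows emitted: 7.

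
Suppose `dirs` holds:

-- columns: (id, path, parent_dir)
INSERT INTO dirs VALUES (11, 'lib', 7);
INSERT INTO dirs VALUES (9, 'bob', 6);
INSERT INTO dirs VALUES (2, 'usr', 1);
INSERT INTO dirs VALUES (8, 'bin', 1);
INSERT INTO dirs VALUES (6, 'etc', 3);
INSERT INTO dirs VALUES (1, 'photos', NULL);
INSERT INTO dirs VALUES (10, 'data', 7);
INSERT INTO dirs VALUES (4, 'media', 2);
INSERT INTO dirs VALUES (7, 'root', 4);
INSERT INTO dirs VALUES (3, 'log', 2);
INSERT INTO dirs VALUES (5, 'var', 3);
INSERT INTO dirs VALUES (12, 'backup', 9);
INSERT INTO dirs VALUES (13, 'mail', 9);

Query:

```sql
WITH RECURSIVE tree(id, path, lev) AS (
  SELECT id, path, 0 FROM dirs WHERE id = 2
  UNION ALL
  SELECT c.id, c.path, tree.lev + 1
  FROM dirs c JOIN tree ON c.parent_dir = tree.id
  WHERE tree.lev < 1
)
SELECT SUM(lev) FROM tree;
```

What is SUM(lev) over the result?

2

Base: id=2 (usr) at lev 0.
Iteration 1: rows with parent_dir in {2} -> log (id 3, lev 1), media (id 4, lev 1).
Iteration 2: lev < 1 fails for all current rows; recursion stops.
SUM(lev) = 0 + 1 + 1 = 2.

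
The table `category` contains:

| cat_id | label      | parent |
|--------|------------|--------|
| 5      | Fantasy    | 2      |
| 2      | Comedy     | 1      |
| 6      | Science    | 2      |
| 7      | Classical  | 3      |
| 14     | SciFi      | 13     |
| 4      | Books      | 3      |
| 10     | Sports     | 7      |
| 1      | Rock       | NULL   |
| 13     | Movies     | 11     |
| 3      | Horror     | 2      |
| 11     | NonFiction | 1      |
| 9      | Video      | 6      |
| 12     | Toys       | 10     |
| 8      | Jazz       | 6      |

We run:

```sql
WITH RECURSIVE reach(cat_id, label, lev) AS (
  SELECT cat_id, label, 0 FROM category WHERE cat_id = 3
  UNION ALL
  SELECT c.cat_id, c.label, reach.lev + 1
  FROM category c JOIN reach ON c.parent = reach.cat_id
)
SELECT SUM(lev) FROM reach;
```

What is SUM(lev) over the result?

Base: cat_id=3 (Horror) at lev 0.
Iteration 1: rows with parent in {3} -> Books (id 4, lev 1), Classical (id 7, lev 1).
Iteration 2: rows with parent in {4,7} -> Sports (id 10, lev 2).
Iteration 3: rows with parent in {10} -> Toys (id 12, lev 3).
Iteration 4: no rows with parent in {12}; recursion stops.
SUM(lev) = 0 + 1 + 1 + 2 + 3 = 7.

7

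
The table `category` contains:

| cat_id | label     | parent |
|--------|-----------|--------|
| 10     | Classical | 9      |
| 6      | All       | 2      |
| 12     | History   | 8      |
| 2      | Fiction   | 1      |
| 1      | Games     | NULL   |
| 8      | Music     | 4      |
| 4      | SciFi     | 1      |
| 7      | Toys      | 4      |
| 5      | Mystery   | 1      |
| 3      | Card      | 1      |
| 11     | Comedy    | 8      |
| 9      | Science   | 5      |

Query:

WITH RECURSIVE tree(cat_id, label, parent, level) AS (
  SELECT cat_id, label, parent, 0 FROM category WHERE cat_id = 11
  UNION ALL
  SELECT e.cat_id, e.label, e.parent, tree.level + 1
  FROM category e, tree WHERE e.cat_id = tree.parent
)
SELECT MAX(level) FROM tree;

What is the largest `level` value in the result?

3

Base: cat_id=11 (Comedy), parent=8, level 0.
Iteration 1: join on cat_id=8 -> Music (id 8, parent=4, level 1).
Iteration 2: join on cat_id=4 -> SciFi (id 4, parent=1, level 2).
Iteration 3: join on cat_id=1 -> Games (id 1, parent=NULL, level 3).
Iteration 4: parent is NULL; no match; recursion stops.
level values: 0, 1, 2, 3; the maximum is 3.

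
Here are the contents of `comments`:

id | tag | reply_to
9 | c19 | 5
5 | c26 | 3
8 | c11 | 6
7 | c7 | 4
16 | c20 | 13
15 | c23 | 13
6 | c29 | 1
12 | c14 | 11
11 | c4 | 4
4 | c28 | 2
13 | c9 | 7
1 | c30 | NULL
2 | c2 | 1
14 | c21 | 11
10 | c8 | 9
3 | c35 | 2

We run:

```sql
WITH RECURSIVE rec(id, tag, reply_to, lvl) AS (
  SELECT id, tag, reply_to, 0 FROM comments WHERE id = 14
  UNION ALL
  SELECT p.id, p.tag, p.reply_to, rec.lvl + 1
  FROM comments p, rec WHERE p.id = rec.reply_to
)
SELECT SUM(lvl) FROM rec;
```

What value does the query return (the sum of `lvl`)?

10

Base: id=14 (c21), reply_to=11, lvl 0.
Iteration 1: join on id=11 -> c4 (id 11, reply_to=4, lvl 1).
Iteration 2: join on id=4 -> c28 (id 4, reply_to=2, lvl 2).
Iteration 3: join on id=2 -> c2 (id 2, reply_to=1, lvl 3).
Iteration 4: join on id=1 -> c30 (id 1, reply_to=NULL, lvl 4).
Iteration 5: reply_to is NULL; no match; recursion stops.
SUM(lvl) = 0 + 1 + 2 + 3 + 4 = 10.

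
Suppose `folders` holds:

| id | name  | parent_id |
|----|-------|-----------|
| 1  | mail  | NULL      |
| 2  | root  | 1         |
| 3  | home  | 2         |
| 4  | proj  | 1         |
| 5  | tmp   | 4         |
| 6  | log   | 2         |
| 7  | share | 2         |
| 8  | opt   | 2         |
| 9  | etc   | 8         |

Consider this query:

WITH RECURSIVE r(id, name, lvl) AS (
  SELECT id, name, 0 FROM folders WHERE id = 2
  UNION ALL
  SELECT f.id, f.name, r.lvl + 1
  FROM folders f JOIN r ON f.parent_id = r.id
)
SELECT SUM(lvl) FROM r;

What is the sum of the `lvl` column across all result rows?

Base: id=2 (root) at lvl 0.
Iteration 1: rows with parent_id in {2} -> home (id 3, lvl 1), log (id 6, lvl 1), share (id 7, lvl 1), opt (id 8, lvl 1).
Iteration 2: rows with parent_id in {3,6,7,8} -> etc (id 9, lvl 2).
Iteration 3: no rows with parent_id in {9}; recursion stops.
SUM(lvl) = 0 + 1 + 1 + 1 + 1 + 2 = 6.

6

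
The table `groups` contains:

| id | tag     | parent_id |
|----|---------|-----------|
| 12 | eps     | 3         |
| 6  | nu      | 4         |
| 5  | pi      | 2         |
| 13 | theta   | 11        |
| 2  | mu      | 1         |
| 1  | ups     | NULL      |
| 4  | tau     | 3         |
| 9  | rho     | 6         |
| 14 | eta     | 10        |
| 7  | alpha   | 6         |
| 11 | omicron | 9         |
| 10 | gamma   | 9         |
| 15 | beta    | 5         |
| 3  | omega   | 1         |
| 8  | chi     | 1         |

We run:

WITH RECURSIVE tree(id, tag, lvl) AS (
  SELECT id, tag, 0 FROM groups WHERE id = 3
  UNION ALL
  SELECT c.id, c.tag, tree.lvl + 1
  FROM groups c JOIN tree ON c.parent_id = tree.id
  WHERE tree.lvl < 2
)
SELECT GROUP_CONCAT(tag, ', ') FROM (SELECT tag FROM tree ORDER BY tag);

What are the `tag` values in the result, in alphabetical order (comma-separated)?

eps, nu, omega, tau

Base: id=3 (omega) at lvl 0.
Iteration 1: rows with parent_id in {3} -> tau (id 4, lvl 1), eps (id 12, lvl 1).
Iteration 2: rows with parent_id in {4,12} -> nu (id 6, lvl 2).
Iteration 3: lvl < 2 fails for all current rows; recursion stops.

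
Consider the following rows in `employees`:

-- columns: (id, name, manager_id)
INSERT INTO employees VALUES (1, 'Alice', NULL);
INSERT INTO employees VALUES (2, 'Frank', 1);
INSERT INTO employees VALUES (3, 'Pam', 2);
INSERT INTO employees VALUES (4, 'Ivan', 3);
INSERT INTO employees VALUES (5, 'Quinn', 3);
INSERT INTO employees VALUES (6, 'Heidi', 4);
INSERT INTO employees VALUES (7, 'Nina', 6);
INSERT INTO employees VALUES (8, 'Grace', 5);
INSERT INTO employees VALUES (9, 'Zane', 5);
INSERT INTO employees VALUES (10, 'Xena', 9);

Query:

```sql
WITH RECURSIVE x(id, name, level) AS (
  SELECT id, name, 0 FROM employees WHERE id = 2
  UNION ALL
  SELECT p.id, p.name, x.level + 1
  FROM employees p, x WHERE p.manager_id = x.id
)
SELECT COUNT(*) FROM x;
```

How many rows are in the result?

Base: id=2 (Frank) at level 0.
Iteration 1: rows with manager_id in {2} -> Pam (id 3, level 1).
Iteration 2: rows with manager_id in {3} -> Ivan (id 4, level 2), Quinn (id 5, level 2).
Iteration 3: rows with manager_id in {4,5} -> Heidi (id 6, level 3), Grace (id 8, level 3), Zane (id 9, level 3).
Iteration 4: rows with manager_id in {6,8,9} -> Nina (id 7, level 4), Xena (id 10, level 4).
Iteration 5: no rows with manager_id in {7,10}; recursion stops.
Total rows emitted: 9.

9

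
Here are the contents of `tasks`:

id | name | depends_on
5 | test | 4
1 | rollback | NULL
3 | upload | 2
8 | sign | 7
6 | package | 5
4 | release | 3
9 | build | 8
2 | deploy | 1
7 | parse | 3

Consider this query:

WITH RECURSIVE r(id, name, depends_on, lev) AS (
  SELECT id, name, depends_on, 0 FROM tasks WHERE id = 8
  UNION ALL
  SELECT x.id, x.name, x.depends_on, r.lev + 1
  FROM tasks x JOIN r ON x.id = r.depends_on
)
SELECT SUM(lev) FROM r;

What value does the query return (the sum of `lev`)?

10

Base: id=8 (sign), depends_on=7, lev 0.
Iteration 1: join on id=7 -> parse (id 7, depends_on=3, lev 1).
Iteration 2: join on id=3 -> upload (id 3, depends_on=2, lev 2).
Iteration 3: join on id=2 -> deploy (id 2, depends_on=1, lev 3).
Iteration 4: join on id=1 -> rollback (id 1, depends_on=NULL, lev 4).
Iteration 5: depends_on is NULL; no match; recursion stops.
SUM(lev) = 0 + 1 + 2 + 3 + 4 = 10.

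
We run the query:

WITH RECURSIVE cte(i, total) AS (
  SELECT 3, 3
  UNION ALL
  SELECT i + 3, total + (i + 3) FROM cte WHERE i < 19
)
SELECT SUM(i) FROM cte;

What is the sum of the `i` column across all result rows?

84

Base: i=3, total=3.
Iteration 1: 3 < 19 holds -> i = 3 + 3 = 6, total = 3 + 6 = 9.
Iteration 2: 6 < 19 holds -> i = 6 + 3 = 9, total = 9 + 9 = 18.
Iteration 3: 9 < 19 holds -> i = 9 + 3 = 12, total = 18 + 12 = 30.
Iteration 4: 12 < 19 holds -> i = 12 + 3 = 15, total = 30 + 15 = 45.
Iteration 5: 15 < 19 holds -> i = 15 + 3 = 18, total = 45 + 18 = 63.
Iteration 6: 18 < 19 holds -> i = 18 + 3 = 21, total = 63 + 21 = 84.
Iteration 7: 21 < 19 fails; recursion stops.
SUM(i) = 3 + 6 + 9 + 12 + 15 + 18 + 21 = 84.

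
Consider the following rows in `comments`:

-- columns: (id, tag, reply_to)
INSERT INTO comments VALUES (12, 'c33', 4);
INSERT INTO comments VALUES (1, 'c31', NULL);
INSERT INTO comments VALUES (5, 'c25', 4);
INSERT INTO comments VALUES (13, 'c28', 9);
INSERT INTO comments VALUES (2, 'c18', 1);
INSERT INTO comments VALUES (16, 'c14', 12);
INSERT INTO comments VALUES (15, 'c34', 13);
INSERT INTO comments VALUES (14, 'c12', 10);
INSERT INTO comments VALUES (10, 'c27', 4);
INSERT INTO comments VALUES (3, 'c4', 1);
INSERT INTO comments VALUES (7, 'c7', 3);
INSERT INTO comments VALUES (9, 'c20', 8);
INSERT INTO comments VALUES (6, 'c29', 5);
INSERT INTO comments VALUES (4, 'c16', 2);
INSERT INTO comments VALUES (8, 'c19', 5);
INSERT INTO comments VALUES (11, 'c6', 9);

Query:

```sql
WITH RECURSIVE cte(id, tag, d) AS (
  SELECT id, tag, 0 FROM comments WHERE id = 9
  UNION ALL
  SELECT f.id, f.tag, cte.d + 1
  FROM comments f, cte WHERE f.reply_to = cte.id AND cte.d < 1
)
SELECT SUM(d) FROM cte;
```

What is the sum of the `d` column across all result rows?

Base: id=9 (c20) at d 0.
Iteration 1: rows with reply_to in {9} -> c6 (id 11, d 1), c28 (id 13, d 1).
Iteration 2: d < 1 fails for all current rows; recursion stops.
SUM(d) = 0 + 1 + 1 = 2.

2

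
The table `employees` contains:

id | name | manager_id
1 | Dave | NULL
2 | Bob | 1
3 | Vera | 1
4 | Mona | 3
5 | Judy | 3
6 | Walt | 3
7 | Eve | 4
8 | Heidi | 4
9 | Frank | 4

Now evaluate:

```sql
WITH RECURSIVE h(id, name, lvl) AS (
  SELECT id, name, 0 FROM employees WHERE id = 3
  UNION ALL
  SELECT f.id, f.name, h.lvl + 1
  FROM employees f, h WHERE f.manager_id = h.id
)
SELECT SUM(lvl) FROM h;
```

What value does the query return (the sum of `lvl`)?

9

Base: id=3 (Vera) at lvl 0.
Iteration 1: rows with manager_id in {3} -> Mona (id 4, lvl 1), Judy (id 5, lvl 1), Walt (id 6, lvl 1).
Iteration 2: rows with manager_id in {4,5,6} -> Eve (id 7, lvl 2), Heidi (id 8, lvl 2), Frank (id 9, lvl 2).
Iteration 3: no rows with manager_id in {7,8,9}; recursion stops.
SUM(lvl) = 0 + 1 + 1 + 1 + 2 + 2 + 2 = 9.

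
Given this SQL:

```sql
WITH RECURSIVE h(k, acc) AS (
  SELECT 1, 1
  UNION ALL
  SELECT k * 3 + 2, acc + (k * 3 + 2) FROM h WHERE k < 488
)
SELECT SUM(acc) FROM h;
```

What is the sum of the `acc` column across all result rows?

3244

Base: k=1, acc=1.
Iteration 1: 1 < 488 holds -> k = 1 * 3 + 2 = 5, acc = 1 + 5 = 6.
Iteration 2: 5 < 488 holds -> k = 5 * 3 + 2 = 17, acc = 6 + 17 = 23.
Iteration 3: 17 < 488 holds -> k = 17 * 3 + 2 = 53, acc = 23 + 53 = 76.
Iteration 4: 53 < 488 holds -> k = 53 * 3 + 2 = 161, acc = 76 + 161 = 237.
Iteration 5: 161 < 488 holds -> k = 161 * 3 + 2 = 485, acc = 237 + 485 = 722.
Iteration 6: 485 < 488 holds -> k = 485 * 3 + 2 = 1457, acc = 722 + 1457 = 2179.
Iteration 7: 1457 < 488 fails; recursion stops.
SUM(acc) = 1 + 6 + 23 + 76 + 237 + 722 + 2179 = 3244.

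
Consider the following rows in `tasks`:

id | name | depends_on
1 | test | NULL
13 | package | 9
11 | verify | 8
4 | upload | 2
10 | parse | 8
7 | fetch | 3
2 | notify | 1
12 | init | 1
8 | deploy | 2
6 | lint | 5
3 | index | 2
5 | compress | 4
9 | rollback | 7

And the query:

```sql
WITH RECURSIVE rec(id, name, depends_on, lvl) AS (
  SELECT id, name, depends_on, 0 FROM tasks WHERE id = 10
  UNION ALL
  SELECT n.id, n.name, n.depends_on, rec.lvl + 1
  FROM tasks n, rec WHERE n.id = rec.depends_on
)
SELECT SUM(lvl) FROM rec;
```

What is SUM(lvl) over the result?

6

Base: id=10 (parse), depends_on=8, lvl 0.
Iteration 1: join on id=8 -> deploy (id 8, depends_on=2, lvl 1).
Iteration 2: join on id=2 -> notify (id 2, depends_on=1, lvl 2).
Iteration 3: join on id=1 -> test (id 1, depends_on=NULL, lvl 3).
Iteration 4: depends_on is NULL; no match; recursion stops.
SUM(lvl) = 0 + 1 + 2 + 3 = 6.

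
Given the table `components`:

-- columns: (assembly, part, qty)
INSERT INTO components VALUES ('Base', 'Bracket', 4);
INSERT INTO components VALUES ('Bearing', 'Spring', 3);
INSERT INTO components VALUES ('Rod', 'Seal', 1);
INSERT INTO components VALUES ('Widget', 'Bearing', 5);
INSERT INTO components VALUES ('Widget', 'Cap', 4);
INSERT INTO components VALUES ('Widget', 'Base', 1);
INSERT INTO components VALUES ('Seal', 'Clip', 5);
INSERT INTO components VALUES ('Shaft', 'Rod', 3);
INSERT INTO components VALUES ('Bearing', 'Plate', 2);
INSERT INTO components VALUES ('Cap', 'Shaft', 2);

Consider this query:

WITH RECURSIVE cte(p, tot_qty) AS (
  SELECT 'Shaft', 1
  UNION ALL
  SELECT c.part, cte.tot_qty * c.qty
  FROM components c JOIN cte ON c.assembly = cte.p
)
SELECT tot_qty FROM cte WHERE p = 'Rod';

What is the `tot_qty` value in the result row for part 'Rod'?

3

Base: (Shaft, tot_qty=1).
Iteration 1: components of {Shaft} -> Rod = 1*3 = 3.
Iteration 2: components of {Rod} -> Seal = 3*1 = 3.
Iteration 3: components of {Seal} -> Clip = 3*5 = 15.
Iteration 4: no further components; recursion stops.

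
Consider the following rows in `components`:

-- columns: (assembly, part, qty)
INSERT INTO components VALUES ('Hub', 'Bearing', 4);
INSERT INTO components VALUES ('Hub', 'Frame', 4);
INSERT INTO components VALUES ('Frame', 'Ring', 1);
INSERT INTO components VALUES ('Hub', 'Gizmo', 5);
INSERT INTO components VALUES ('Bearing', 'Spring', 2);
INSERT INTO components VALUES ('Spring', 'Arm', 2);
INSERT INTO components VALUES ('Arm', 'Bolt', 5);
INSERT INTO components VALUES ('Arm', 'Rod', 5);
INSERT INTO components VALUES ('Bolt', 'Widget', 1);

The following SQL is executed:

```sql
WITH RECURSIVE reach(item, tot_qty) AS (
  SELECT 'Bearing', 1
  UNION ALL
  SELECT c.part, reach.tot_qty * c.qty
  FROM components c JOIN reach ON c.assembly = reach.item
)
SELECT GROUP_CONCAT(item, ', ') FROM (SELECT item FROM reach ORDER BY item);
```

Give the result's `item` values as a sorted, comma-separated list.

Base: (Bearing, tot_qty=1).
Iteration 1: components of {Bearing} -> Spring = 1*2 = 2.
Iteration 2: components of {Spring} -> Arm = 2*2 = 4.
Iteration 3: components of {Arm} -> Bolt = 4*5 = 20, Rod = 4*5 = 20.
Iteration 4: components of {Bolt,Rod} -> Widget = 20*1 = 20.
Iteration 5: no further components; recursion stops.

Arm, Bearing, Bolt, Rod, Spring, Widget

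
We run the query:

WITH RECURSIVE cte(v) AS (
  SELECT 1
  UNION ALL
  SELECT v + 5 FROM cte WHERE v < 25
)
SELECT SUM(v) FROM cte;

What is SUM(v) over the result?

81

Base: v=1.
Iteration 1: 1 < 25 holds -> v = 1 + 5 = 6.
Iteration 2: 6 < 25 holds -> v = 6 + 5 = 11.
Iteration 3: 11 < 25 holds -> v = 11 + 5 = 16.
Iteration 4: 16 < 25 holds -> v = 16 + 5 = 21.
Iteration 5: 21 < 25 holds -> v = 21 + 5 = 26.
Iteration 6: 26 < 25 fails; recursion stops.
SUM(v) = 1 + 6 + 11 + 16 + 21 + 26 = 81.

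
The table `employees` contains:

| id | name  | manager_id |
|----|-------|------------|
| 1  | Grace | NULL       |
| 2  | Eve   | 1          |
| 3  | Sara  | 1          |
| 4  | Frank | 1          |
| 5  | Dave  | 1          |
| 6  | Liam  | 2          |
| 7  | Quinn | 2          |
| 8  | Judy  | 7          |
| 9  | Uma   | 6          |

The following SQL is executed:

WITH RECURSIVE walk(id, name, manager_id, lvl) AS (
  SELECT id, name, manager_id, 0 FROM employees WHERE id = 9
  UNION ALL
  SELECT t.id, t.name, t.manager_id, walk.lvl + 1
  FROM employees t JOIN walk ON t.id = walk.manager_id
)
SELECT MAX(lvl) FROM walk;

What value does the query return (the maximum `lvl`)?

3

Base: id=9 (Uma), manager_id=6, lvl 0.
Iteration 1: join on id=6 -> Liam (id 6, manager_id=2, lvl 1).
Iteration 2: join on id=2 -> Eve (id 2, manager_id=1, lvl 2).
Iteration 3: join on id=1 -> Grace (id 1, manager_id=NULL, lvl 3).
Iteration 4: manager_id is NULL; no match; recursion stops.
lvl values: 0, 1, 2, 3; the maximum is 3.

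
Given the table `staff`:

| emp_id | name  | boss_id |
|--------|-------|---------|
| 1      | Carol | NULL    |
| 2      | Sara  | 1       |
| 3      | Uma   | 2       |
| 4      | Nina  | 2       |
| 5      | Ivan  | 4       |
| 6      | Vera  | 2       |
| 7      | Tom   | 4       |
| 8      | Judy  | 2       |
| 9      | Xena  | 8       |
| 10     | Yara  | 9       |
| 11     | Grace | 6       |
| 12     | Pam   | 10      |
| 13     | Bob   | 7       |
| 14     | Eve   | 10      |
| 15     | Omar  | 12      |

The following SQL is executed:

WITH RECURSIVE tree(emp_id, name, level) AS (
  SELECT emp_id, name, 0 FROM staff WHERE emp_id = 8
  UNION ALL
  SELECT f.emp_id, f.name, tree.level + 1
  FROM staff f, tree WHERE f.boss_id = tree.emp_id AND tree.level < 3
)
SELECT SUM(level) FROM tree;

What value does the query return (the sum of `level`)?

9

Base: emp_id=8 (Judy) at level 0.
Iteration 1: rows with boss_id in {8} -> Xena (id 9, level 1).
Iteration 2: rows with boss_id in {9} -> Yara (id 10, level 2).
Iteration 3: rows with boss_id in {10} -> Pam (id 12, level 3), Eve (id 14, level 3).
Iteration 4: level < 3 fails for all current rows; recursion stops.
SUM(level) = 0 + 1 + 2 + 3 + 3 = 9.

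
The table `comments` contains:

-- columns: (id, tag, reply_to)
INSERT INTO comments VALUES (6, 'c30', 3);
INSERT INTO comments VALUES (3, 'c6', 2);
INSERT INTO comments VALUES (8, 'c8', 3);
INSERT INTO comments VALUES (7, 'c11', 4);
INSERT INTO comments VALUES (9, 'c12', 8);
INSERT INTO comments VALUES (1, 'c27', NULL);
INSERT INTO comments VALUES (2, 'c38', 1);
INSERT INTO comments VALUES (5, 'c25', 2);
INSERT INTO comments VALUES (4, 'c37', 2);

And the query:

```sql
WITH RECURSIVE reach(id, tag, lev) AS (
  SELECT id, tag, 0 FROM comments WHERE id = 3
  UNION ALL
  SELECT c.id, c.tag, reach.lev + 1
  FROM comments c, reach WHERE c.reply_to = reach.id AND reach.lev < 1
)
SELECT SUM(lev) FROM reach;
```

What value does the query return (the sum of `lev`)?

2

Base: id=3 (c6) at lev 0.
Iteration 1: rows with reply_to in {3} -> c30 (id 6, lev 1), c8 (id 8, lev 1).
Iteration 2: lev < 1 fails for all current rows; recursion stops.
SUM(lev) = 0 + 1 + 1 = 2.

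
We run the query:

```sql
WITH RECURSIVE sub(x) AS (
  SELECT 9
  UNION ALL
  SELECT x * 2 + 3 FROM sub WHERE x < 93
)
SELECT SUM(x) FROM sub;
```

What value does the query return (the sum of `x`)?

Base: x=9.
Iteration 1: 9 < 93 holds -> x = 9 * 2 + 3 = 21.
Iteration 2: 21 < 93 holds -> x = 21 * 2 + 3 = 45.
Iteration 3: 45 < 93 holds -> x = 45 * 2 + 3 = 93.
Iteration 4: 93 < 93 fails; recursion stops.
SUM(x) = 9 + 21 + 45 + 93 = 168.

168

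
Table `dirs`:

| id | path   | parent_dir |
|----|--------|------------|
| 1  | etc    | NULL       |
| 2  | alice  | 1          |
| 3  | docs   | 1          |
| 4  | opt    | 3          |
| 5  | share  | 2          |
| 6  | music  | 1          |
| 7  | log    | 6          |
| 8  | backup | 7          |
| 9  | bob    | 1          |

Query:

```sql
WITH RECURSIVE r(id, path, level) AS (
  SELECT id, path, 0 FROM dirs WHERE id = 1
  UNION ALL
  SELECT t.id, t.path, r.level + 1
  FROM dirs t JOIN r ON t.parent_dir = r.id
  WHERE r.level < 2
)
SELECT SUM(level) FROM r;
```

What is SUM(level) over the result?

10

Base: id=1 (etc) at level 0.
Iteration 1: rows with parent_dir in {1} -> alice (id 2, level 1), docs (id 3, level 1), music (id 6, level 1), bob (id 9, level 1).
Iteration 2: rows with parent_dir in {2,3,6,9} -> opt (id 4, level 2), share (id 5, level 2), log (id 7, level 2).
Iteration 3: level < 2 fails for all current rows; recursion stops.
SUM(level) = 0 + 1 + 1 + 1 + 1 + 2 + 2 + 2 = 10.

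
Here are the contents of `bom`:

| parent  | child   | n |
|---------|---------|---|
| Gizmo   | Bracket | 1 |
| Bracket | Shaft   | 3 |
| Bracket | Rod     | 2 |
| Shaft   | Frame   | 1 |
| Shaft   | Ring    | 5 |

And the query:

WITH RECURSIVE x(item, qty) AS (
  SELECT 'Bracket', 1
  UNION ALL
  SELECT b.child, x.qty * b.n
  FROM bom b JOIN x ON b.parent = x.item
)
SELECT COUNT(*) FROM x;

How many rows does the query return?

5

Base: (Bracket, qty=1).
Iteration 1: components of {Bracket} -> Rod = 1*2 = 2, Shaft = 1*3 = 3.
Iteration 2: components of {Rod,Shaft} -> Frame = 3*1 = 3, Ring = 3*5 = 15.
Iteration 3: no further components; recursion stops.
Total rows emitted: 5.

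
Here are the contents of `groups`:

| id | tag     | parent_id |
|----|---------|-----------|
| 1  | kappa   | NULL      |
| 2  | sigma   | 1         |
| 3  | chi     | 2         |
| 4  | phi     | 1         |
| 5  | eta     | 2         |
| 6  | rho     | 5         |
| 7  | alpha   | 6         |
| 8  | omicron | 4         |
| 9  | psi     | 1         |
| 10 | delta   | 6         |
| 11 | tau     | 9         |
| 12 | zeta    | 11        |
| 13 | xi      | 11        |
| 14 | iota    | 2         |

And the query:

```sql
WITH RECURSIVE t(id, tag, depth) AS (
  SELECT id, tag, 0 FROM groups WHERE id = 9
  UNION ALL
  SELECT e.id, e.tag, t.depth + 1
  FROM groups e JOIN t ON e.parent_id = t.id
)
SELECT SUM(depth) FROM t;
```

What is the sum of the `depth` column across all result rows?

5

Base: id=9 (psi) at depth 0.
Iteration 1: rows with parent_id in {9} -> tau (id 11, depth 1).
Iteration 2: rows with parent_id in {11} -> zeta (id 12, depth 2), xi (id 13, depth 2).
Iteration 3: no rows with parent_id in {12,13}; recursion stops.
SUM(depth) = 0 + 1 + 2 + 2 = 5.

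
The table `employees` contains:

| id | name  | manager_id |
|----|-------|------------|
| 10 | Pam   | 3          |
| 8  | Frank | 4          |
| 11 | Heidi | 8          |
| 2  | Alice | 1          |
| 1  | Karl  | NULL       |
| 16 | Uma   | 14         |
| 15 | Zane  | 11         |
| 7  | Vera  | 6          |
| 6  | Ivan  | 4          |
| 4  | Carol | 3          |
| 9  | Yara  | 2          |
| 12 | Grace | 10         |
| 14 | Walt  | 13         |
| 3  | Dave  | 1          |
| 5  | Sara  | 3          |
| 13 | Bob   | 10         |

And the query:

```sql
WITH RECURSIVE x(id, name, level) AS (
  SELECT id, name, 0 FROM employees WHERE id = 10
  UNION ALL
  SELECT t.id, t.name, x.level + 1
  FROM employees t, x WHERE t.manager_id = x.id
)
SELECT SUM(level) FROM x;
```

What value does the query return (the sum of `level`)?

7

Base: id=10 (Pam) at level 0.
Iteration 1: rows with manager_id in {10} -> Grace (id 12, level 1), Bob (id 13, level 1).
Iteration 2: rows with manager_id in {12,13} -> Walt (id 14, level 2).
Iteration 3: rows with manager_id in {14} -> Uma (id 16, level 3).
Iteration 4: no rows with manager_id in {16}; recursion stops.
SUM(level) = 0 + 1 + 1 + 2 + 3 = 7.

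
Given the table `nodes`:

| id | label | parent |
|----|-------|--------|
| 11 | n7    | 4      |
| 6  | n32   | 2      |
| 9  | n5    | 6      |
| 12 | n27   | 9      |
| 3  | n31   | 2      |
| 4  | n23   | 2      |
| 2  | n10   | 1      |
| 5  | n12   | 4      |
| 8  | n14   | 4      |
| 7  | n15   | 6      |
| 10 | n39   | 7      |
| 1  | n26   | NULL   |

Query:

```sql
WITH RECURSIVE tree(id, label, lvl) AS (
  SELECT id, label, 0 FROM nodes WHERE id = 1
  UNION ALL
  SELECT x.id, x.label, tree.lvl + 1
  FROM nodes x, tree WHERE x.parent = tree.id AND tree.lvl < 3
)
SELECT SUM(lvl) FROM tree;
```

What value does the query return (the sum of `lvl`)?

Base: id=1 (n26) at lvl 0.
Iteration 1: rows with parent in {1} -> n10 (id 2, lvl 1).
Iteration 2: rows with parent in {2} -> n31 (id 3, lvl 2), n23 (id 4, lvl 2), n32 (id 6, lvl 2).
Iteration 3: rows with parent in {3,4,6} -> n12 (id 5, lvl 3), n15 (id 7, lvl 3), n14 (id 8, lvl 3), n5 (id 9, lvl 3), n7 (id 11, lvl 3).
Iteration 4: lvl < 3 fails for all current rows; recursion stops.
SUM(lvl) = 0 + 1 + 2 + 2 + 2 + 3 + 3 + 3 + 3 + 3 = 22.

22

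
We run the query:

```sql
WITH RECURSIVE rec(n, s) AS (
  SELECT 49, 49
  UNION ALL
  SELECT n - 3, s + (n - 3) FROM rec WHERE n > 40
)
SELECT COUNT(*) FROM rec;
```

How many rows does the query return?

Base: n=49, s=49.
Iteration 1: 49 > 40 holds -> n = 49 - 3 = 46, s = 49 + 46 = 95.
Iteration 2: 46 > 40 holds -> n = 46 - 3 = 43, s = 95 + 43 = 138.
Iteration 3: 43 > 40 holds -> n = 43 - 3 = 40, s = 138 + 40 = 178.
Iteration 4: 40 > 40 fails; recursion stops.
Total rows emitted: 4.

4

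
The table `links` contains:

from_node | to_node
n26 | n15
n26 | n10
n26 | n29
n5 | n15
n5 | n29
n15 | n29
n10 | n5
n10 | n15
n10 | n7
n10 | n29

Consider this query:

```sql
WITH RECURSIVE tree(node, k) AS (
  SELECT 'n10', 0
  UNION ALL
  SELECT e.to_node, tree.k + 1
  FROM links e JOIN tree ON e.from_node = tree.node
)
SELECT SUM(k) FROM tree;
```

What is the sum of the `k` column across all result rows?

13

Base: (n10, k=0).
Iteration 1: edges from {n10} -> (n15, k=1), (n29, k=1), (n5, k=1), (n7, k=1).
Iteration 2: edges from {n15,n29,n5,n7} -> (n15, k=2), (n29, k=2) x2. [UNION ALL keeps all 3 new rows, including repeats]
Iteration 3: edges from {n15,n29} -> (n29, k=3).
Iteration 4: no outgoing edges from {n29}; recursion stops.
SUM(k) = 0 + 1 + 1 + 1 + 1 + 2 + 2 + 2 + 3 = 13.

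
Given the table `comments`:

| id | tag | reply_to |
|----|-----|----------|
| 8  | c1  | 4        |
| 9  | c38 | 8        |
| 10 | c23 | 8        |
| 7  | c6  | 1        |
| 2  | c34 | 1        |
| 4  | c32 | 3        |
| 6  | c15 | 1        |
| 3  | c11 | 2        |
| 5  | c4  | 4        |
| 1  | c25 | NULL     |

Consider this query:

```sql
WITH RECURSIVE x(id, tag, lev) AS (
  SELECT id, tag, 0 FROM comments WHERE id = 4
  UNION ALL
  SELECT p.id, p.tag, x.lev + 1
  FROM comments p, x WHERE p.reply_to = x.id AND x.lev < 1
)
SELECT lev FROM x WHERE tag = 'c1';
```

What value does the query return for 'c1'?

Base: id=4 (c32) at lev 0.
Iteration 1: rows with reply_to in {4} -> c4 (id 5, lev 1), c1 (id 8, lev 1).
Iteration 2: lev < 1 fails for all current rows; recursion stops.

1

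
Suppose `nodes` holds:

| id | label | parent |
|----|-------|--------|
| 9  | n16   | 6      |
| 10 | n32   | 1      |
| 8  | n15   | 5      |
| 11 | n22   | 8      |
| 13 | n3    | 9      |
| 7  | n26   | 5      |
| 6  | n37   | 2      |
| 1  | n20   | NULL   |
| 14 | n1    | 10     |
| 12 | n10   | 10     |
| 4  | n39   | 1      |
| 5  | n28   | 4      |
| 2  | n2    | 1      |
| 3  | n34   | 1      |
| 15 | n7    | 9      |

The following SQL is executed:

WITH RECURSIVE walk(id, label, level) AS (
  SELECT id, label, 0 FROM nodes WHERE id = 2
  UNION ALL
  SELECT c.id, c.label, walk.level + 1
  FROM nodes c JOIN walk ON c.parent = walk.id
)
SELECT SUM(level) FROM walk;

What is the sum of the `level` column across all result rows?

9

Base: id=2 (n2) at level 0.
Iteration 1: rows with parent in {2} -> n37 (id 6, level 1).
Iteration 2: rows with parent in {6} -> n16 (id 9, level 2).
Iteration 3: rows with parent in {9} -> n3 (id 13, level 3), n7 (id 15, level 3).
Iteration 4: no rows with parent in {13,15}; recursion stops.
SUM(level) = 0 + 1 + 2 + 3 + 3 = 9.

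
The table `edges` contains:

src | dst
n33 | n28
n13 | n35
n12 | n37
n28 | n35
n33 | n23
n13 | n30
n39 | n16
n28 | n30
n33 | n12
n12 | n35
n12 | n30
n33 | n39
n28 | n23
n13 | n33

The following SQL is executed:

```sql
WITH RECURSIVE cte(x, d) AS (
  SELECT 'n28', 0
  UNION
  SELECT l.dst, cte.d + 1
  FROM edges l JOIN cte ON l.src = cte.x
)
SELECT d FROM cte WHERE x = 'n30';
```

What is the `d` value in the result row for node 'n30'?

1

Base: (n28, d=0).
Iteration 1: edges from {n28} -> (n23, d=1), (n30, d=1), (n35, d=1).
Iteration 2: no outgoing edges from {n23,n30,n35}; recursion stops.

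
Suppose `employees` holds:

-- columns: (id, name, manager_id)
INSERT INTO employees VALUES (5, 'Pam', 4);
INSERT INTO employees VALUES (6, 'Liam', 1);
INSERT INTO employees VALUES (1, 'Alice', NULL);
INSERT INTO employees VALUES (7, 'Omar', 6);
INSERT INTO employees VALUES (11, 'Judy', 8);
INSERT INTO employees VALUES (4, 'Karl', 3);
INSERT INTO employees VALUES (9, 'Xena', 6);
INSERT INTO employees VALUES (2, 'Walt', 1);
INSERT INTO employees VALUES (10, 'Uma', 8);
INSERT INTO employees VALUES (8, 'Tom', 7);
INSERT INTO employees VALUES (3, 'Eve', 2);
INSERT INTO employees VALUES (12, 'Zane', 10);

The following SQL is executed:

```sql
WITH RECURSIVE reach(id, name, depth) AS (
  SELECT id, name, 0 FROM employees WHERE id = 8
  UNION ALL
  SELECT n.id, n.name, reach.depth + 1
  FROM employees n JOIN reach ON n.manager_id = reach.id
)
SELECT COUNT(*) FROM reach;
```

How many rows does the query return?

Base: id=8 (Tom) at depth 0.
Iteration 1: rows with manager_id in {8} -> Uma (id 10, depth 1), Judy (id 11, depth 1).
Iteration 2: rows with manager_id in {10,11} -> Zane (id 12, depth 2).
Iteration 3: no rows with manager_id in {12}; recursion stops.
Total rows emitted: 4.

4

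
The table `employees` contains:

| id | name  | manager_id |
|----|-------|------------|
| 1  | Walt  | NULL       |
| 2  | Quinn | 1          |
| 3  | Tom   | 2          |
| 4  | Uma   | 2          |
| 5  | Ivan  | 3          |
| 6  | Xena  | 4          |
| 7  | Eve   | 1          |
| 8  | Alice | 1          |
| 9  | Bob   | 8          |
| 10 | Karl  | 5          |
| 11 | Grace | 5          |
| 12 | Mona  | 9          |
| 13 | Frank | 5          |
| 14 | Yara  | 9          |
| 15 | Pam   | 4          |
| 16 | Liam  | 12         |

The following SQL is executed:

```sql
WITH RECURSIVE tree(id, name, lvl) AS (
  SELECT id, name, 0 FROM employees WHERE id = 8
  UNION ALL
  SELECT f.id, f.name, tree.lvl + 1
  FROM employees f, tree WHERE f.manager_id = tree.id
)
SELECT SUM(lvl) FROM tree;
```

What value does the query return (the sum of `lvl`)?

8

Base: id=8 (Alice) at lvl 0.
Iteration 1: rows with manager_id in {8} -> Bob (id 9, lvl 1).
Iteration 2: rows with manager_id in {9} -> Mona (id 12, lvl 2), Yara (id 14, lvl 2).
Iteration 3: rows with manager_id in {12,14} -> Liam (id 16, lvl 3).
Iteration 4: no rows with manager_id in {16}; recursion stops.
SUM(lvl) = 0 + 1 + 2 + 2 + 3 = 8.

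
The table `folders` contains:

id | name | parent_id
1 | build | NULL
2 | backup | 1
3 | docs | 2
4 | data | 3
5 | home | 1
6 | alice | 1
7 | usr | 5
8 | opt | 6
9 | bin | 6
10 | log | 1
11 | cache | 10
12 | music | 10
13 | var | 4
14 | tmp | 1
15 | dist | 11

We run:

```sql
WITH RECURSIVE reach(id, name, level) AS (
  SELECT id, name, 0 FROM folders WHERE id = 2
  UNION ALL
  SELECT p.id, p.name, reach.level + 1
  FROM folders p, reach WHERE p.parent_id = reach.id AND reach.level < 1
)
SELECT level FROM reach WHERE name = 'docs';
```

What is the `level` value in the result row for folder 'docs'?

Base: id=2 (backup) at level 0.
Iteration 1: rows with parent_id in {2} -> docs (id 3, level 1).
Iteration 2: level < 1 fails for all current rows; recursion stops.

1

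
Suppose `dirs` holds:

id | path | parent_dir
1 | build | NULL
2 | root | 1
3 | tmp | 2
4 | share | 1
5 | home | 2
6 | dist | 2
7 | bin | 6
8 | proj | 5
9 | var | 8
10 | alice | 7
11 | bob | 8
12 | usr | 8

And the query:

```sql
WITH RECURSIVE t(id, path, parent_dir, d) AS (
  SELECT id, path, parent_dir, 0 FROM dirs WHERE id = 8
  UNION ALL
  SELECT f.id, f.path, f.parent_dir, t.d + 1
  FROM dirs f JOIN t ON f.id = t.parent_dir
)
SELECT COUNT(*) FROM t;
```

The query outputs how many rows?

4

Base: id=8 (proj), parent_dir=5, d 0.
Iteration 1: join on id=5 -> home (id 5, parent_dir=2, d 1).
Iteration 2: join on id=2 -> root (id 2, parent_dir=1, d 2).
Iteration 3: join on id=1 -> build (id 1, parent_dir=NULL, d 3).
Iteration 4: parent_dir is NULL; no match; recursion stops.
Total rows emitted: 4.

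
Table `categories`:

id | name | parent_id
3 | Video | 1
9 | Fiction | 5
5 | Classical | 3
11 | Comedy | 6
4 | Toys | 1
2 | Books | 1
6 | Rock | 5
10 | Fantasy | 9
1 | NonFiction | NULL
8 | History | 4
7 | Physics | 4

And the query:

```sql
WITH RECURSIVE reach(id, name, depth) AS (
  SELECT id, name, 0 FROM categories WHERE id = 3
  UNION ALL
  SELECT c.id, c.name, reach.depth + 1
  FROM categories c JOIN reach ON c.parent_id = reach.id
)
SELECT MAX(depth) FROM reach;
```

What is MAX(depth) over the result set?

Base: id=3 (Video) at depth 0.
Iteration 1: rows with parent_id in {3} -> Classical (id 5, depth 1).
Iteration 2: rows with parent_id in {5} -> Rock (id 6, depth 2), Fiction (id 9, depth 2).
Iteration 3: rows with parent_id in {6,9} -> Fantasy (id 10, depth 3), Comedy (id 11, depth 3).
Iteration 4: no rows with parent_id in {10,11}; recursion stops.
depth values: 0, 1, 2, 2, 3, 3; the maximum is 3.

3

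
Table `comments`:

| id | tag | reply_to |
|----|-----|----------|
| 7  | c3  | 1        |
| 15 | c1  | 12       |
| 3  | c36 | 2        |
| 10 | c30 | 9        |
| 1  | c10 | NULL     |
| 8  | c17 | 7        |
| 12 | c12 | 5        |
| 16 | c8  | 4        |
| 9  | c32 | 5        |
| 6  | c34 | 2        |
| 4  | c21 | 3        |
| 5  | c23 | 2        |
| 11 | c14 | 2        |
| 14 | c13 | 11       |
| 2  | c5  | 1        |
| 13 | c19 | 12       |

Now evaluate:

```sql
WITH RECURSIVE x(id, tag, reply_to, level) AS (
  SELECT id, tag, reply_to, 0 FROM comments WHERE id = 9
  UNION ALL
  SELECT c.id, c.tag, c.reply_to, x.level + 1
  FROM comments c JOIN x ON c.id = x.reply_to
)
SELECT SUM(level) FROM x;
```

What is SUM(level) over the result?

Base: id=9 (c32), reply_to=5, level 0.
Iteration 1: join on id=5 -> c23 (id 5, reply_to=2, level 1).
Iteration 2: join on id=2 -> c5 (id 2, reply_to=1, level 2).
Iteration 3: join on id=1 -> c10 (id 1, reply_to=NULL, level 3).
Iteration 4: reply_to is NULL; no match; recursion stops.
SUM(level) = 0 + 1 + 2 + 3 = 6.

6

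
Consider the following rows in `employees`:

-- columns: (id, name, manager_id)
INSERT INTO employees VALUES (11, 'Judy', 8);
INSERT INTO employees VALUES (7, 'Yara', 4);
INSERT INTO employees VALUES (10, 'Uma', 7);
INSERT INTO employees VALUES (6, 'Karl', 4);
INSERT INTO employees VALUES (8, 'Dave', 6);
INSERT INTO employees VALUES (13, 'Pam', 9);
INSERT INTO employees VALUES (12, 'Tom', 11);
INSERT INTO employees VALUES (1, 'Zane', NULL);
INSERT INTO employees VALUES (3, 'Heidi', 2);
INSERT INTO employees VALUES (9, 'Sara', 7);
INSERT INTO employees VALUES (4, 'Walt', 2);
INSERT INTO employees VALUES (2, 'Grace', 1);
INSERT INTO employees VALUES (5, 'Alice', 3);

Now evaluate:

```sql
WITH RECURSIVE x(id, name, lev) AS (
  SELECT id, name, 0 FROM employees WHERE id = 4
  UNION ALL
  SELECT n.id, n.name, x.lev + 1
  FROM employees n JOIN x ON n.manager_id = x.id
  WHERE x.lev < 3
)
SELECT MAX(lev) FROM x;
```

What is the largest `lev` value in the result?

Base: id=4 (Walt) at lev 0.
Iteration 1: rows with manager_id in {4} -> Karl (id 6, lev 1), Yara (id 7, lev 1).
Iteration 2: rows with manager_id in {6,7} -> Dave (id 8, lev 2), Sara (id 9, lev 2), Uma (id 10, lev 2).
Iteration 3: rows with manager_id in {8,9,10} -> Judy (id 11, lev 3), Pam (id 13, lev 3).
Iteration 4: lev < 3 fails for all current rows; recursion stops.
lev values: 0, 1, 1, 2, 2, 2, 3, 3; the maximum is 3.

3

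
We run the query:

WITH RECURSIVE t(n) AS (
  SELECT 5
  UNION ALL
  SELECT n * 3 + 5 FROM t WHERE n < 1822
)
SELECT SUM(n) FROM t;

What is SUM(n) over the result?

8180

Base: n=5.
Iteration 1: 5 < 1822 holds -> n = 5 * 3 + 5 = 20.
Iteration 2: 20 < 1822 holds -> n = 20 * 3 + 5 = 65.
Iteration 3: 65 < 1822 holds -> n = 65 * 3 + 5 = 200.
Iteration 4: 200 < 1822 holds -> n = 200 * 3 + 5 = 605.
Iteration 5: 605 < 1822 holds -> n = 605 * 3 + 5 = 1820.
Iteration 6: 1820 < 1822 holds -> n = 1820 * 3 + 5 = 5465.
Iteration 7: 5465 < 1822 fails; recursion stops.
SUM(n) = 5 + 20 + 65 + 200 + 605 + 1820 + 5465 = 8180.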